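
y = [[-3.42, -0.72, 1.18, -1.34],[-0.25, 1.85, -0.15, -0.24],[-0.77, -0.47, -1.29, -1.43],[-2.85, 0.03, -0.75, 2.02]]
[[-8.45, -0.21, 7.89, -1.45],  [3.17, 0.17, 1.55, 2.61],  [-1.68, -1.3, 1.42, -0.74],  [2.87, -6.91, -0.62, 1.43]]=y @ [[0.75,  1.09,  -1.31,  -0.13], [1.9,  0.21,  0.55,  1.42], [-1.81,  1.68,  1.33,  -0.3], [1.78,  -1.26,  -1.67,  0.39]]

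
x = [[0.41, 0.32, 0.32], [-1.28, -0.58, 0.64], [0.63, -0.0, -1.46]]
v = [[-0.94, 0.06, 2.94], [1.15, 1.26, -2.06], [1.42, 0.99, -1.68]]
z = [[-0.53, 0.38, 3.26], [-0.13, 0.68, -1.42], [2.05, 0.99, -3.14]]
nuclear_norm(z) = 7.31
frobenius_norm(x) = 2.30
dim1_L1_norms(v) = [3.94, 4.47, 4.09]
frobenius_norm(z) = 5.35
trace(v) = -1.36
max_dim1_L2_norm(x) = 1.59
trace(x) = -1.63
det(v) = -1.90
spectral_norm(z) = 5.10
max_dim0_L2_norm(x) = 1.63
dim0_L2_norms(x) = [1.48, 0.66, 1.63]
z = v + x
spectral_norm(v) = 4.56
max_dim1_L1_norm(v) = 4.47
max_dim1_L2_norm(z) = 3.88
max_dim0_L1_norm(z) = 7.82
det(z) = -5.84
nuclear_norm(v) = 6.16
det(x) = -0.00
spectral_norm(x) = 2.05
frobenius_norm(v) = 4.74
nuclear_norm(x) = 3.09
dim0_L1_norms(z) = [2.71, 2.05, 7.82]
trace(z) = -2.99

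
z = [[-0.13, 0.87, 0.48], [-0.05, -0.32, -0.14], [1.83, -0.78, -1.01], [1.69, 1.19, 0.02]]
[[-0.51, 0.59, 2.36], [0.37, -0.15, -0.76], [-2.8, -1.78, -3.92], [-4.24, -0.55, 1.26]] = z @[[-1.76,-1.33,-0.65], [-1.07,1.46,1.96], [0.41,-1.77,1.19]]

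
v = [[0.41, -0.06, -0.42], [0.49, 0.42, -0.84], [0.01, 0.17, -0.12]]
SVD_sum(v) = [[0.28, 0.16, -0.42], [0.55, 0.33, -0.84], [0.08, 0.05, -0.12]] + [[0.13, -0.22, 0.00], [-0.06, 0.09, -0.0], [-0.07, 0.12, -0.00]] + [[0.00, 0.00, 0.0],[-0.0, -0.0, -0.0],[0.00, 0.0, 0.00]]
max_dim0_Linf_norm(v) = 0.84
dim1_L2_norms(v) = [0.59, 1.06, 0.21]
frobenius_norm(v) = 1.23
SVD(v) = [[-0.45, 0.82, 0.35], [-0.89, -0.35, -0.3], [-0.13, -0.45, 0.89]] @ diag([1.1888182540080636, 0.31668948491247517, 0.004350756611326451]) @ [[-0.52, -0.31, 0.8],[0.51, -0.86, 0.00],[0.68, 0.41, 0.6]]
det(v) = 0.00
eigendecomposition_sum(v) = [[(0.2+0.01j), -0.03+0.15j, -0.21-0.11j], [(0.24-0.33j), 0.21+0.21j, (-0.42+0.23j)], [0.00-0.12j, 0.09+0.01j, -0.06+0.13j]] + [[(0.2-0.01j), (-0.03-0.15j), -0.21+0.11j], [(0.24+0.33j), (0.21-0.21j), (-0.42-0.23j)], [0.00+0.12j, 0.09-0.01j, (-0.06-0.13j)]] + [[-0j, (-0-0j), (0.01+0j)], [-0j, (-0-0j), 0j], [-0j, (-0-0j), (0.01+0j)]]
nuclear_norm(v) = 1.51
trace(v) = 0.71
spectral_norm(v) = 1.19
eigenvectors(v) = [[-0.24-0.36j,(-0.24+0.36j),0.69+0.00j], [(-0.86+0j),-0.86-0.00j,(0.41+0j)], [(-0.21+0.15j),-0.21-0.15j,0.60+0.00j]]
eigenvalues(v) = [(0.35+0.35j), (0.35-0.35j), (0.01+0j)]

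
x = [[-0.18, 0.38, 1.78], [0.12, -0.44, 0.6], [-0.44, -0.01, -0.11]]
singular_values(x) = [1.9, 0.59, 0.4]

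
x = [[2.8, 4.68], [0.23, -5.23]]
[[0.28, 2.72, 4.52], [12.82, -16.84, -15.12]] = x@[[3.91, -4.11, -3.0], [-2.28, 3.04, 2.76]]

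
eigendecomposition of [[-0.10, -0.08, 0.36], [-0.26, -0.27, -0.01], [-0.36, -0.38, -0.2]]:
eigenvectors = [[0.23+0.52j, 0.23-0.52j, (0.72+0j)],[(-0.38+0.17j), -0.38-0.17j, (-0.7+0j)],[(-0.71+0j), -0.71-0.00j, (0.04+0j)]]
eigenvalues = [(-0.28+0.35j), (-0.28-0.35j), (-0+0j)]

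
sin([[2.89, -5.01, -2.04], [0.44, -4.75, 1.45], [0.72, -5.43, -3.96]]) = [[0.1, 6.66, 1.54],[-0.41, 8.21, -2.59],[-0.98, 9.10, 6.91]]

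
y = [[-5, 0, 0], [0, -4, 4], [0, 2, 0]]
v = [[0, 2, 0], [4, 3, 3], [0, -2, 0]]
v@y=[[0, -8, 8], [-20, -6, 12], [0, 8, -8]]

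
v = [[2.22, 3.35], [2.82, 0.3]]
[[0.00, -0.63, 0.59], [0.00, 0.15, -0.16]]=v@[[0.00, 0.08, -0.08], [-0.0, -0.24, 0.23]]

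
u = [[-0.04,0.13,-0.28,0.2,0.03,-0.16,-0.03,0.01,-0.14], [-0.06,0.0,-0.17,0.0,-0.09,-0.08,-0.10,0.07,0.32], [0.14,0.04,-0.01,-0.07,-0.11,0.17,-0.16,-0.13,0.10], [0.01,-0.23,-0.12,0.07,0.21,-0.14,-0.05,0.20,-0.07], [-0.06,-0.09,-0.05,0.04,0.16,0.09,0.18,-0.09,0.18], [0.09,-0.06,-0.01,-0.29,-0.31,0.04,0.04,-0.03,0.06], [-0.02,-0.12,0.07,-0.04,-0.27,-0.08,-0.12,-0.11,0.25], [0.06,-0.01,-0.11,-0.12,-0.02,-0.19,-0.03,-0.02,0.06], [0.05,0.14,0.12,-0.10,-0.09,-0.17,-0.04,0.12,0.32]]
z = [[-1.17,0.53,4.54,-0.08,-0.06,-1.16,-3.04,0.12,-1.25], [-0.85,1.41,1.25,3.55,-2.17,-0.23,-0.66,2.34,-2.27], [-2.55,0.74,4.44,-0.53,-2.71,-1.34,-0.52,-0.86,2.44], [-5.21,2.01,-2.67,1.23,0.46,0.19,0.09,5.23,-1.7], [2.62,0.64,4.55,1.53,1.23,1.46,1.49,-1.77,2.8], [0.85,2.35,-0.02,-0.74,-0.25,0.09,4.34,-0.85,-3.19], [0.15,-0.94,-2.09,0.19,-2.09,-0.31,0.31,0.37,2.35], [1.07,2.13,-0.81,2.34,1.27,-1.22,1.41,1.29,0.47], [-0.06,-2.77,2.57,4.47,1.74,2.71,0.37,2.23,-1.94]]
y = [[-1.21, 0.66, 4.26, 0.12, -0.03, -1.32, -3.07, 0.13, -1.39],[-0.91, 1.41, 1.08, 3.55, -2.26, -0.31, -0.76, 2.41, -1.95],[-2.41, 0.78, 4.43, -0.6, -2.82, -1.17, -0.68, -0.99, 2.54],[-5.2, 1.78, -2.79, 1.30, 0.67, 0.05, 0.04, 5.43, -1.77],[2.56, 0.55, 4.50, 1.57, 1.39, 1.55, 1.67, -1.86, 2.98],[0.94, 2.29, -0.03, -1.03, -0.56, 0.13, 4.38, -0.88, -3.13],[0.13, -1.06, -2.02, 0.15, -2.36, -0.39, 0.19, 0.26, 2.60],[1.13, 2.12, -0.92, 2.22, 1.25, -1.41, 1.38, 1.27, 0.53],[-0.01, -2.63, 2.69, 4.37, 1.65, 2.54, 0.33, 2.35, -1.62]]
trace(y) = 7.29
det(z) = -202854.14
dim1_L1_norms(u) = [1.02, 0.89, 0.93, 1.1, 0.94, 0.93, 1.08, 0.62, 1.15]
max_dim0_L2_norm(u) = 0.58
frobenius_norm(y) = 18.85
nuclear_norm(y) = 48.40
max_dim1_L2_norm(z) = 8.39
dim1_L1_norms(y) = [12.19, 14.64, 16.42, 19.03, 18.63, 13.37, 9.16, 12.23, 18.19]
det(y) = -171417.76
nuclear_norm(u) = 3.13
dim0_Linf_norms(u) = [0.14, 0.23, 0.28, 0.29, 0.31, 0.19, 0.18, 0.2, 0.32]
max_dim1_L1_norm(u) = 1.15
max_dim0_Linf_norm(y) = 5.43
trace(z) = 6.89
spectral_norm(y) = 10.63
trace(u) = 0.40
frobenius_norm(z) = 18.77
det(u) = -0.00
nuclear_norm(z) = 48.21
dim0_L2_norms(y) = [6.62, 4.93, 8.9, 6.5, 5.06, 3.77, 5.87, 6.91, 6.61]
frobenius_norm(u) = 1.20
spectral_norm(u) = 0.76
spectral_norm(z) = 10.44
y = u + z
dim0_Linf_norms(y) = [5.2, 2.63, 4.5, 4.37, 2.82, 2.54, 4.38, 5.43, 3.13]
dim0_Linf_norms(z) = [5.21, 2.77, 4.55, 4.47, 2.71, 2.71, 4.34, 5.23, 3.19]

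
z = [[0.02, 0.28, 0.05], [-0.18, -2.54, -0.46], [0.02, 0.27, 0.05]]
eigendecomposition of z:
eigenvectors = [[-0.11+0.00j, (0.4-0.53j), 0.40+0.53j], [(0.99+0j), (0.11+0.04j), (0.11-0.04j)], [(-0.1+0j), -0.74+0.00j, -0.74-0.00j]]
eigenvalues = [(-2.47+0j), 0j, -0j]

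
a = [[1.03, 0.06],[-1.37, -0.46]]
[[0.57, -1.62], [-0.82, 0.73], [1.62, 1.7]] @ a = [[2.81, 0.78], [-1.84, -0.38], [-0.66, -0.68]]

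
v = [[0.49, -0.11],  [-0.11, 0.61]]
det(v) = 0.287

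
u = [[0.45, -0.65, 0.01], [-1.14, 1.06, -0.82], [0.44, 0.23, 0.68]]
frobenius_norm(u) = 2.10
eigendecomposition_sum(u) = [[0.66-0.00j, (-0.54-0j), 0.45-0.00j], [(-1.24+0j), (1.01+0j), -0.84+0.00j], [(0.01-0j), (-0-0j), 0.00-0.00j]] + [[(-0.11+0.47j),(-0.06+0.25j),-0.22+0.42j], [(0.05+0.15j),0.03+0.08j,0.01+0.15j], [(0.22-0.52j),(0.12-0.28j),(0.34-0.44j)]] + [[-0.11-0.47j, (-0.06-0.25j), (-0.22-0.42j)], [(0.05-0.15j), (0.03-0.08j), 0.01-0.15j], [(0.22+0.52j), 0.12+0.28j, 0.34+0.44j]]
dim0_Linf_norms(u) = [1.14, 1.06, 0.82]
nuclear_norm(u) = 2.83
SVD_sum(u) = [[0.45, -0.40, 0.32], [-1.17, 1.02, -0.82], [0.32, -0.28, 0.22]] + [[-0.05, -0.28, -0.27],[0.0, 0.03, 0.02],[0.09, 0.49, 0.48]] + [[0.05, 0.03, -0.04], [0.03, 0.01, -0.02], [0.03, 0.01, -0.02]]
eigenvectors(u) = [[0.47+0.00j,(-0.63+0.11j),-0.63-0.11j], [-0.88+0.00j,-0.15+0.14j,(-0.15-0.14j)], [0j,0.74+0.00j,0.74-0.00j]]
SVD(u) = [[-0.35,0.50,-0.80],[0.90,-0.04,-0.43],[-0.25,-0.87,-0.43]] @ diag([1.945860103743815, 0.7974509279180757, 0.08544281257489784]) @ [[-0.67, 0.58, -0.47], [-0.14, -0.71, -0.69], [-0.73, -0.39, 0.55]]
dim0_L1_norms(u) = [2.03, 1.94, 1.51]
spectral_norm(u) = 1.95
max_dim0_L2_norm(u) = 1.3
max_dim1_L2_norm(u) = 1.76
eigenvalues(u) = [(1.67+0j), (0.26+0.11j), (0.26-0.11j)]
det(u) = 0.13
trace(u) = 2.19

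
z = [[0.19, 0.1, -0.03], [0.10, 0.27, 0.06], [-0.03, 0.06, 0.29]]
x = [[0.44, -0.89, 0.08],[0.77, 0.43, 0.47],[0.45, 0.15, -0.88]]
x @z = [[-0.01, -0.19, -0.04], [0.18, 0.22, 0.14], [0.13, 0.03, -0.26]]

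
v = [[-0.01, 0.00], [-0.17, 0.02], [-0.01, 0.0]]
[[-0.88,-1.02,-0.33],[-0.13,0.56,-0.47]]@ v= [[0.19, -0.02], [-0.09, 0.01]]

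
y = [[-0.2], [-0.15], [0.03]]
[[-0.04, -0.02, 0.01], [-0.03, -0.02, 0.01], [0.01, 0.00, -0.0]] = y @ [[0.19, 0.10, -0.06]]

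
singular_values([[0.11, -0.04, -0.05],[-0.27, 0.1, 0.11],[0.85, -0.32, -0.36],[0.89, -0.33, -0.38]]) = [1.45, 0.01, 0.0]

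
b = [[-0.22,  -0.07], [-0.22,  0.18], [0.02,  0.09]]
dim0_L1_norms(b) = [0.46, 0.34]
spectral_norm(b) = 0.32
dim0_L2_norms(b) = [0.31, 0.21]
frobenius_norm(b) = 0.38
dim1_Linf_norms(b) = [0.22, 0.22, 0.09]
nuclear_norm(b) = 0.52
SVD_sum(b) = [[-0.17, 0.06], [-0.25, 0.09], [-0.01, 0.0]] + [[-0.05, -0.13],[0.03, 0.09],[0.03, 0.09]]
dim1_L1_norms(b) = [0.29, 0.4, 0.11]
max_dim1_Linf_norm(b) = 0.22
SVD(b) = [[-0.56, 0.74], [-0.83, -0.48], [-0.04, -0.47]] @ diag([0.3248735284140246, 0.19250244293468585]) @ [[0.94, -0.35],[-0.35, -0.94]]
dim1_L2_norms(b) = [0.23, 0.28, 0.09]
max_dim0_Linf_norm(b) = 0.22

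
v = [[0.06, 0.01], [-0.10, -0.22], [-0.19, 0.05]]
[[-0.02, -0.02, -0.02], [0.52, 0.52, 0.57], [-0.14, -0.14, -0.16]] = v @ [[0.12,0.12,0.13],[-2.43,-2.41,-2.65]]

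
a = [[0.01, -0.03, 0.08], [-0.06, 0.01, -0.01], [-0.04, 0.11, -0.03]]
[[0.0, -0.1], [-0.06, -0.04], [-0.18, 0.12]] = a@[[0.88, 1.00], [-1.45, 1.22], [-0.65, -0.96]]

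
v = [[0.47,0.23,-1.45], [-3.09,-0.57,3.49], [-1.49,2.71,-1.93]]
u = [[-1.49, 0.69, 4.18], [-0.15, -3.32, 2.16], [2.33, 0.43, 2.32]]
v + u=[[-1.02, 0.92, 2.73], [-3.24, -3.89, 5.65], [0.84, 3.14, 0.39]]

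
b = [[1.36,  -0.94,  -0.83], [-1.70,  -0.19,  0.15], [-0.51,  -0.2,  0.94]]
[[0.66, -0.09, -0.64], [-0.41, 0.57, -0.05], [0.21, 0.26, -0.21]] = b@[[0.32, -0.29, -0.06], [-0.49, -0.36, 0.69], [0.29, 0.04, -0.11]]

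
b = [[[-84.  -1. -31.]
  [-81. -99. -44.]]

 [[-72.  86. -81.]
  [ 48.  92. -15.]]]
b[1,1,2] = -15.0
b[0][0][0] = -84.0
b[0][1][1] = -99.0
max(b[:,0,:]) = 86.0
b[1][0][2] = -81.0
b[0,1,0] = -81.0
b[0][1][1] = -99.0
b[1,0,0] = -72.0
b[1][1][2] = -15.0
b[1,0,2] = -81.0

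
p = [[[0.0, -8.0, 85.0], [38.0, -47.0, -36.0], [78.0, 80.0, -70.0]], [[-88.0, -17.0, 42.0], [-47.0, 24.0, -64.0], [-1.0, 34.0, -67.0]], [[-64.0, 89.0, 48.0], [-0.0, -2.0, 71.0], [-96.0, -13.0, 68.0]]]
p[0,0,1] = -8.0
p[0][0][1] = -8.0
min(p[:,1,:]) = -64.0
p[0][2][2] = -70.0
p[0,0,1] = -8.0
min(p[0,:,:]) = -70.0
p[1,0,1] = -17.0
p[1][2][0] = -1.0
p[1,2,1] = 34.0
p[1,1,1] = 24.0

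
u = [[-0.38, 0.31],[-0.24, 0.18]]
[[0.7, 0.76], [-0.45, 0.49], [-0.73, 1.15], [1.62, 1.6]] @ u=[[-0.45, 0.35], [0.05, -0.05], [0.00, -0.02], [-1.00, 0.79]]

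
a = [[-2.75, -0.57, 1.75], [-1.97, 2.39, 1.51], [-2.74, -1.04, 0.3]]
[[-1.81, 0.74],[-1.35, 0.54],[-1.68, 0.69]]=a @ [[0.61, -0.25],[-0.01, 0.0],[-0.08, 0.03]]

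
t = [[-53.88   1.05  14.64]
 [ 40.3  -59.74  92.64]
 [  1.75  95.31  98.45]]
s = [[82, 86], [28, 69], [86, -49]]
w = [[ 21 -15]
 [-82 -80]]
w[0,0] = 21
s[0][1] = 86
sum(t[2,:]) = 195.51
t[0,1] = 1.05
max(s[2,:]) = 86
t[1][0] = 40.3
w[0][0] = 21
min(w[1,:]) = -82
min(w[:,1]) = -80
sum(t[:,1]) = 36.62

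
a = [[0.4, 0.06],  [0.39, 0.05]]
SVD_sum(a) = [[0.4, 0.06], [0.39, 0.05]] + [[-0.00, 0.00], [0.00, -0.00]]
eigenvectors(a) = [[0.72, -0.15], [0.69, 0.99]]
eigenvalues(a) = [0.46, -0.01]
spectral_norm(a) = 0.56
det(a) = -0.00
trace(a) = 0.45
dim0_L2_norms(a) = [0.56, 0.08]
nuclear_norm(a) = 0.57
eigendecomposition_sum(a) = [[0.4, 0.06], [0.38, 0.06]] + [[-0.00, 0.00], [0.01, -0.01]]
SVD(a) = [[-0.72, -0.70],[-0.7, 0.72]] @ diag([0.5640599848408586, 0.00602772770871037]) @ [[-0.99, -0.14], [0.14, -0.99]]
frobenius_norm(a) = 0.56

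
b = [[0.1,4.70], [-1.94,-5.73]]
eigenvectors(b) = [[(0.84+0j), 0.84-0.00j],[-0.52+0.14j, (-0.52-0.14j)]]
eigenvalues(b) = [(-2.82+0.79j), (-2.82-0.79j)]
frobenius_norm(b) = 7.66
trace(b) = -5.63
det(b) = 8.55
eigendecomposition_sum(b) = [[(0.05+5.6j), (2.35+8.4j)],[-0.97-3.47j, -2.87-4.81j]] + [[(0.05-5.6j), 2.35-8.40j],[-0.97+3.47j, -2.86+4.81j]]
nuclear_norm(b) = 8.71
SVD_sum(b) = [[0.97, 4.51], [-1.27, -5.87]] + [[-0.87, 0.19], [-0.67, 0.14]]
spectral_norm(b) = 7.58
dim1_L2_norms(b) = [4.7, 6.05]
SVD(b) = [[0.61,-0.79], [-0.79,-0.61]] @ diag([7.577927140255344, 1.1276170701889425]) @ [[0.21,0.98], [0.98,-0.21]]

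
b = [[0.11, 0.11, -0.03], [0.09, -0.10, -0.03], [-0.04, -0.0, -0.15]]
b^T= [[0.11, 0.09, -0.04], [0.11, -0.10, -0.00], [-0.03, -0.03, -0.15]]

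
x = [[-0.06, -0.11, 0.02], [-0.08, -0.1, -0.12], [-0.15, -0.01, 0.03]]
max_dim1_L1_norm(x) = 0.3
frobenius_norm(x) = 0.27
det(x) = -0.00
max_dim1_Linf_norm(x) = 0.15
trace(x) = -0.13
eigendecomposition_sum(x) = [[-0.07+0.00j, -0.08+0.00j, (-0.03+0j)], [(-0.11+0j), (-0.11+0j), (-0.05+0j)], [-0.05+0.00j, (-0.05+0j), (-0.02+0j)]] + [[0.01+0.03j, (-0.02-0.01j), (0.03-0.02j)], [0.01-0.04j, (0.01+0.02j), (-0.04+0j)], [(-0.05+0.01j), (0.02-0.02j), 0.03+0.04j]] + [[(0.01-0.03j), (-0.02+0.01j), (0.03+0.02j)], [0.01+0.04j, (0.01-0.02j), (-0.04-0j)], [-0.05-0.01j, (0.02+0.02j), (0.03-0.04j)]]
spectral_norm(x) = 0.22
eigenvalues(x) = [(-0.21+0j), (0.04+0.1j), (0.04-0.1j)]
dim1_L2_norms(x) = [0.13, 0.18, 0.15]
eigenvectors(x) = [[(-0.52+0j),(0.03+0.48j),0.03-0.48j], [-0.77+0.00j,0.27-0.46j,(0.27+0.46j)], [(-0.36+0j),(-0.7+0j),(-0.7-0j)]]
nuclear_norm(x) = 0.43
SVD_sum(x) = [[-0.08, -0.06, -0.03], [-0.12, -0.09, -0.04], [-0.08, -0.07, -0.03]] + [[-0.01,0.00,0.01], [0.04,-0.03,-0.06], [-0.06,0.04,0.08]] + [[0.03, -0.05, 0.04], [-0.01, 0.02, -0.02], [-0.01, 0.02, -0.02]]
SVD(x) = [[-0.49, 0.08, -0.87], [-0.71, -0.62, 0.34], [-0.51, 0.78, 0.36]] @ diag([0.2162921387566194, 0.1310264329833362, 0.08031055081214801]) @ [[0.75, 0.6, 0.28], [-0.55, 0.34, 0.76], [-0.36, 0.72, -0.59]]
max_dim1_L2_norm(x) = 0.18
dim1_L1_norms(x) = [0.19, 0.3, 0.19]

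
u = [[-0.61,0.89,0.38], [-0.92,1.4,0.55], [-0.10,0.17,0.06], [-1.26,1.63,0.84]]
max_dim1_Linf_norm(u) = 1.63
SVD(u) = [[-0.37,-0.22,-0.43], [-0.57,-0.69,0.35], [-0.07,-0.15,-0.83], [-0.73,0.67,0.03]] @ diag([3.064170685642333, 0.14470689816903914, 0.004233541364799467]) @ [[0.55, -0.76, -0.35], [-0.45, -0.62, 0.65], [-0.71, -0.20, -0.68]]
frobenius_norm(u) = 3.07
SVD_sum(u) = [[-0.63, 0.87, 0.4], [-0.96, 1.34, 0.62], [-0.11, 0.16, 0.07], [-1.22, 1.69, 0.78]] + [[0.01, 0.02, -0.02], [0.04, 0.06, -0.06], [0.01, 0.01, -0.01], [-0.04, -0.06, 0.06]] + [[0.0, 0.00, 0.0],[-0.0, -0.0, -0.00],[0.0, 0.0, 0.0],[-0.0, -0.00, -0.00]]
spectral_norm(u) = 3.06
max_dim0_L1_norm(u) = 4.09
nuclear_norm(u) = 3.21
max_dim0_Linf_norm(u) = 1.63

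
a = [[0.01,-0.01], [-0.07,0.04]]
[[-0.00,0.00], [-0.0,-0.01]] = a @ [[0.34,-0.0],[0.56,-0.15]]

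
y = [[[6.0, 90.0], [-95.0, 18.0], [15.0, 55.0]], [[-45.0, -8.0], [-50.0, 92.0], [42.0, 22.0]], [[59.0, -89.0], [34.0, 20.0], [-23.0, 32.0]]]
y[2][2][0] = -23.0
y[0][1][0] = -95.0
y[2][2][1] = 32.0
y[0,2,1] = 55.0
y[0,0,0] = 6.0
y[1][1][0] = -50.0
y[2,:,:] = [[59.0, -89.0], [34.0, 20.0], [-23.0, 32.0]]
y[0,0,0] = 6.0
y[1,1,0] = -50.0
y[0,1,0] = -95.0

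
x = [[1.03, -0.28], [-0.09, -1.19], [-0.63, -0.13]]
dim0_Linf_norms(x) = [1.03, 1.19]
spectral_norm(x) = 1.26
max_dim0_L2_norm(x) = 1.23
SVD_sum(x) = [[0.54, -0.67], [0.55, -0.68], [-0.18, 0.23]] + [[0.49, 0.39], [-0.64, -0.51], [-0.45, -0.36]]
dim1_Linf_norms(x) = [1.03, 1.19, 0.63]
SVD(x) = [[-0.68,0.54], [-0.69,-0.69], [0.23,-0.49]] @ diag([1.261197924190077, 1.1775736902710765]) @ [[-0.62, 0.78],[0.78, 0.62]]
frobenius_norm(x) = 1.73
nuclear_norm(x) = 2.44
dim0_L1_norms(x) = [1.75, 1.6]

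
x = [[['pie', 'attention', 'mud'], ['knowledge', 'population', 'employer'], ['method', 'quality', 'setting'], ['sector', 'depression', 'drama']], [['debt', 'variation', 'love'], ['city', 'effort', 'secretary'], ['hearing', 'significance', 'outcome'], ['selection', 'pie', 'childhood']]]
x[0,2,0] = 'method'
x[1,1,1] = 'effort'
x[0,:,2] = ['mud', 'employer', 'setting', 'drama']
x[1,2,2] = 'outcome'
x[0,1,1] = 'population'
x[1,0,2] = 'love'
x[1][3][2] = 'childhood'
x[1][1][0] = 'city'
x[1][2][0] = 'hearing'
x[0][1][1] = 'population'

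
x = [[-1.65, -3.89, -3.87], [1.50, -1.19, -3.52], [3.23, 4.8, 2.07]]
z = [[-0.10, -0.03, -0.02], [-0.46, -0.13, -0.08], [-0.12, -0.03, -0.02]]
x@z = [[2.42, 0.67, 0.42], [0.82, 0.22, 0.14], [-2.78, -0.78, -0.49]]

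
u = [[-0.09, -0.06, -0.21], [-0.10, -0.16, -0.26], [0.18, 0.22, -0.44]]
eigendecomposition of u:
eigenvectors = [[-0.77+0.00j, 0.19+0.38j, (0.19-0.38j)], [(0.64+0j), 0.20+0.57j, 0.20-0.57j], [0.00+0.00j, (0.68+0j), 0.68-0.00j]]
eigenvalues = [(-0.04+0j), (-0.33+0.29j), (-0.33-0.29j)]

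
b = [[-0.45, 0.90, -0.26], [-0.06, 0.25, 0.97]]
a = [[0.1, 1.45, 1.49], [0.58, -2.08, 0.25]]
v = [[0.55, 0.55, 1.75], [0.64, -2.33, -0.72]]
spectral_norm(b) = 1.04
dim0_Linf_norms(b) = [0.45, 0.9, 0.97]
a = v + b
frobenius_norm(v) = 3.17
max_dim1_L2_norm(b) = 1.04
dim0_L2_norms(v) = [0.84, 2.39, 1.89]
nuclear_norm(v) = 4.32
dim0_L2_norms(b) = [0.45, 0.93, 1.0]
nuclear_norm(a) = 4.06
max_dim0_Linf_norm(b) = 0.97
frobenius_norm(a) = 3.01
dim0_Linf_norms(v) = [0.64, 2.33, 1.75]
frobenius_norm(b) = 1.44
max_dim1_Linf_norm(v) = 2.33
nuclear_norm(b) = 2.04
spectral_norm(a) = 2.67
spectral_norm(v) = 2.75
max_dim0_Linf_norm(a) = 2.08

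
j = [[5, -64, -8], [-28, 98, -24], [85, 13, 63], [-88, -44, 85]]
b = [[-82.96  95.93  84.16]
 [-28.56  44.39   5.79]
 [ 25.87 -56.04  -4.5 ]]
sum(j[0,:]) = -67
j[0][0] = 5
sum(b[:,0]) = -85.64999999999999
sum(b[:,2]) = 85.45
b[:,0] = [-82.96, -28.56, 25.87]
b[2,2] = -4.5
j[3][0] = -88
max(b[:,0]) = 25.87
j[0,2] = -8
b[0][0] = -82.96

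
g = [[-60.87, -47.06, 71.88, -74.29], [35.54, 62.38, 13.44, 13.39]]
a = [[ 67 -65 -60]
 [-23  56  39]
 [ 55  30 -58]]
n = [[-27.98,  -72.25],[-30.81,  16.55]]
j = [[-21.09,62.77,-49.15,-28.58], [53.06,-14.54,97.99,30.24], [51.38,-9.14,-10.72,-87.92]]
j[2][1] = -9.14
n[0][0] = -27.98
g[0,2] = 71.88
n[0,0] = -27.98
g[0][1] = -47.06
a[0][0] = 67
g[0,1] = -47.06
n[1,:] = [-30.81, 16.55]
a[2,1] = 30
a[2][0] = 55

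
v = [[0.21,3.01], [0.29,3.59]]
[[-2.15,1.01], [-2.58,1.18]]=v @ [[-0.47, -0.64], [-0.68, 0.38]]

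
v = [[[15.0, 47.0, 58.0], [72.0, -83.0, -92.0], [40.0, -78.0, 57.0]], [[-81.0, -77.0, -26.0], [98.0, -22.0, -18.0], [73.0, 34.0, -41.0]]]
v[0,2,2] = 57.0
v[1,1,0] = 98.0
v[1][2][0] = 73.0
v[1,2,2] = -41.0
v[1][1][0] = 98.0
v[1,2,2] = -41.0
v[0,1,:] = [72.0, -83.0, -92.0]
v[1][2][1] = 34.0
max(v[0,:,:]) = 72.0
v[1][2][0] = 73.0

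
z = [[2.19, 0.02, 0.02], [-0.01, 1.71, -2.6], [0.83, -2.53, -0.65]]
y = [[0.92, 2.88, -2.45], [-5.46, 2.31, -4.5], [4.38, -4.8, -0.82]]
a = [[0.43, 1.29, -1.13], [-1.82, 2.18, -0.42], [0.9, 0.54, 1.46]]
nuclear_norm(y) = 16.77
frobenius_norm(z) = 4.69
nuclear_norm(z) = 7.91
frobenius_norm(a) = 3.82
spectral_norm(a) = 3.08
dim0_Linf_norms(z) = [2.19, 2.53, 2.6]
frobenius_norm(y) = 10.65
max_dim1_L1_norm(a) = 4.42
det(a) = 7.73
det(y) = -130.69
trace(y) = 2.41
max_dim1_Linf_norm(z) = 2.6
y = z @ a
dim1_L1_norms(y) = [6.25, 12.27, 10.0]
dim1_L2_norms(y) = [3.89, 7.44, 6.55]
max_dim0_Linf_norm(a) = 2.18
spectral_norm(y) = 9.18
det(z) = -16.91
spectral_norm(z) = 3.41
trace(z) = 3.25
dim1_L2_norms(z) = [2.19, 3.11, 2.74]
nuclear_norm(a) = 6.26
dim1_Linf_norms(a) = [1.29, 2.18, 1.46]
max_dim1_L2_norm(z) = 3.11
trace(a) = 4.07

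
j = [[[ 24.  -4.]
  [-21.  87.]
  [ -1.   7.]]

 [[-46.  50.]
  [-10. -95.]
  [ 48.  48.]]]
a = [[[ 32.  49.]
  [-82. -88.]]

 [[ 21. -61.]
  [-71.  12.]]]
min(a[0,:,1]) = -88.0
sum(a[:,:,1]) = -88.0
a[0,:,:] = [[32.0, 49.0], [-82.0, -88.0]]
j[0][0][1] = -4.0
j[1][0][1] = 50.0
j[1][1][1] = -95.0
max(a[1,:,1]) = 12.0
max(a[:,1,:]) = 12.0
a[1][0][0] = 21.0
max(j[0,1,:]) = 87.0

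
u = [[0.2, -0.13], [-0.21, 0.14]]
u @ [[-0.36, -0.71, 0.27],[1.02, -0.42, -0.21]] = [[-0.20, -0.09, 0.08], [0.22, 0.09, -0.09]]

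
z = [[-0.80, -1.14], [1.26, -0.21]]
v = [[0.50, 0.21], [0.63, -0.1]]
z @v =[[-1.12,-0.05], [0.50,0.29]]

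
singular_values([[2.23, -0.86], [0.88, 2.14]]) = [2.4, 2.31]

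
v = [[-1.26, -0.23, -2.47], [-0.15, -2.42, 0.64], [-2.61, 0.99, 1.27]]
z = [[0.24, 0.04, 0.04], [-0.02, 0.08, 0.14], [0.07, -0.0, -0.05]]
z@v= [[-0.41, -0.11, -0.52], [-0.35, -0.05, 0.28], [0.04, -0.07, -0.24]]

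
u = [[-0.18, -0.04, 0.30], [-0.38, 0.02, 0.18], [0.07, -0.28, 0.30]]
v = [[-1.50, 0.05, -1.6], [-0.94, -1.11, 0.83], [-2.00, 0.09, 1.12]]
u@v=[[-0.29, 0.06, 0.59], [0.19, -0.03, 0.83], [-0.44, 0.34, -0.01]]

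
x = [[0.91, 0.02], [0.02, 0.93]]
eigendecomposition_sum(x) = [[0.65,-0.40], [-0.4,0.25]] + [[0.26,0.42], [0.42,0.68]]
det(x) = 0.85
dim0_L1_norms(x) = [0.93, 0.95]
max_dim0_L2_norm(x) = 0.93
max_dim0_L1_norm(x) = 0.95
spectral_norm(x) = 0.94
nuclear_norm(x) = 1.84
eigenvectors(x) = [[-0.85, -0.53],[0.53, -0.85]]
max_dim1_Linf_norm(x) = 0.93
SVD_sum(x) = [[0.26, 0.42], [0.42, 0.68]] + [[0.65, -0.40], [-0.40, 0.25]]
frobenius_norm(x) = 1.30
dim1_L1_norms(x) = [0.93, 0.95]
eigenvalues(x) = [0.9, 0.94]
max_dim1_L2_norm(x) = 0.93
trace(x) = 1.84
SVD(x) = [[0.53, 0.85], [0.85, -0.53]] @ diag([0.9423606797749979, 0.8976393202250021]) @ [[0.53,0.85], [0.85,-0.53]]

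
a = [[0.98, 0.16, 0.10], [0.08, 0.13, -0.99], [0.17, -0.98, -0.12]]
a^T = [[0.98, 0.08, 0.17], [0.16, 0.13, -0.98], [0.1, -0.99, -0.12]]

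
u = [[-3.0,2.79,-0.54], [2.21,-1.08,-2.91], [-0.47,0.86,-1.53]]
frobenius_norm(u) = 5.91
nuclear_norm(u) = 8.19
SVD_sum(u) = [[-2.91, 2.26, 0.97], [2.34, -1.82, -0.78], [-0.37, 0.29, 0.12]] + [[-0.09, 0.52, -1.51], [-0.13, 0.74, -2.13], [-0.10, 0.58, -1.65]] + [[0.0, 0.0, 0.00],  [0.0, 0.00, 0.00],  [-0.00, -0.0, -0.00]]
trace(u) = -5.61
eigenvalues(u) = [-4.32, 0.01, -1.3]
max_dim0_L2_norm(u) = 3.76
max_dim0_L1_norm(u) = 5.68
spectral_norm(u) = 4.92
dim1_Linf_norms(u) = [3.0, 2.91, 1.53]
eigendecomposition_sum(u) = [[-3.81, 2.72, 2.1], [1.58, -1.13, -0.87], [-1.13, 0.81, 0.62]] + [[0.00, 0.0, -0.01],[0.00, 0.00, -0.01],[0.0, 0.00, -0.0]] + [[0.81, 0.06, -2.63], [0.62, 0.05, -2.03], [0.66, 0.05, -2.15]]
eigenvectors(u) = [[-0.89, 0.64, 0.67], [0.37, 0.73, 0.51], [-0.26, 0.21, 0.54]]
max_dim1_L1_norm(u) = 6.33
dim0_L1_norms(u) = [5.68, 4.73, 4.98]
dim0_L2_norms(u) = [3.76, 3.11, 3.33]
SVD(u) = [[-0.78, -0.49, -0.4], [0.62, -0.69, -0.37], [-0.1, -0.53, 0.84]] @ diag([4.915061358803709, 3.2768685920950893, 0.0020172593713073637]) @ [[0.76, -0.59, -0.25],[0.06, -0.33, 0.94],[-0.64, -0.73, -0.22]]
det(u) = 0.03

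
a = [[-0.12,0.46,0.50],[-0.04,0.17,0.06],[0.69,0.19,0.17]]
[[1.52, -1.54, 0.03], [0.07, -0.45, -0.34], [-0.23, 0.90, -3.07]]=a@[[-0.97,2.03,-4.04],[-1.17,-1.86,-3.91],[3.88,-0.88,2.68]]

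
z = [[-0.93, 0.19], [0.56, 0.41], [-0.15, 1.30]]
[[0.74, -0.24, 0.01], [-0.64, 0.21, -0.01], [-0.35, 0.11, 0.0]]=z @[[-0.87, 0.28, -0.01], [-0.37, 0.12, -0.00]]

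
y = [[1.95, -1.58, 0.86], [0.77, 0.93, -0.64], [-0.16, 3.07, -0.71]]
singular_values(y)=[3.88, 1.88, 0.5]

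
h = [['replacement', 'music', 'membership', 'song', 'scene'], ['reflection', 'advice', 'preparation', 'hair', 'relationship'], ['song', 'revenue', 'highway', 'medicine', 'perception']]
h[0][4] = 'scene'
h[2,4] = 'perception'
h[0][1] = 'music'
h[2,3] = 'medicine'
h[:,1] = ['music', 'advice', 'revenue']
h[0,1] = 'music'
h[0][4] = 'scene'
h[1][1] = 'advice'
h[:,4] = ['scene', 'relationship', 'perception']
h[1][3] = 'hair'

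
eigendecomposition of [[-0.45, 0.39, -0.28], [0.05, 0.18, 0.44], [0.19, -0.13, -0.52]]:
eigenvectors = [[0.79+0.00j, 0.79-0.00j, (-0.52+0j)], [-0.14+0.27j, (-0.14-0.27j), (-0.85+0j)], [-0.07-0.53j, (-0.07+0.53j), 0.02+0.00j]]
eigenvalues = [(-0.5+0.32j), (-0.5-0.32j), (0.2+0j)]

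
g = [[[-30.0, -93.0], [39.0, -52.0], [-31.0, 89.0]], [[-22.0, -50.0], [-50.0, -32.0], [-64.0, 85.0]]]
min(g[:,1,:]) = -52.0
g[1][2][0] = -64.0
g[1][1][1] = -32.0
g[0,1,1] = -52.0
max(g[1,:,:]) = 85.0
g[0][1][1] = -52.0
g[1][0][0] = -22.0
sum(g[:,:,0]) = -158.0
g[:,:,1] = [[-93.0, -52.0, 89.0], [-50.0, -32.0, 85.0]]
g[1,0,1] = -50.0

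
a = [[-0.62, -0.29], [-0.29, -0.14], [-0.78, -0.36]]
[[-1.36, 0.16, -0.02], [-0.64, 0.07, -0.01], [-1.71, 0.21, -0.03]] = a@[[1.69,-0.89,0.20], [1.09,1.35,-0.35]]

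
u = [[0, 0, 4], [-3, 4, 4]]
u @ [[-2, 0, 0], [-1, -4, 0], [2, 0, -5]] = [[8, 0, -20], [10, -16, -20]]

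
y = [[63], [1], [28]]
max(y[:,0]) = 63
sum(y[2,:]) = 28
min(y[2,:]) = 28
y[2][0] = 28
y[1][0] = 1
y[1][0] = 1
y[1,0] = 1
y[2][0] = 28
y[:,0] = [63, 1, 28]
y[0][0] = 63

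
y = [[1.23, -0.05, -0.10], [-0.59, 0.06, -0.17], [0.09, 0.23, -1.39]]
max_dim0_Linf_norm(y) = 1.39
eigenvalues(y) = [1.26, -0.0, -1.35]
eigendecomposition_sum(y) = [[1.23, -0.06, -0.04],[-0.60, 0.03, 0.02],[-0.01, 0.00, 0.00]] + [[-0.00, -0.0, 0.00], [-0.0, -0.0, 0.0], [-0.0, -0.0, 0.0]] + [[0.00, 0.01, -0.06], [0.01, 0.03, -0.19], [0.1, 0.23, -1.39]]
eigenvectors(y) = [[0.9,-0.05,0.04], [-0.44,-0.98,0.14], [-0.01,-0.17,0.99]]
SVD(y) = [[-0.48, 0.76, -0.44],  [0.10, -0.45, -0.89],  [-0.87, -0.47, 0.14]] @ diag([1.4500019278798522, 1.3403708057519572, 0.0007157042403790804]) @ [[-0.5, -0.12, 0.86], [0.86, -0.13, 0.49], [0.05, 0.98, 0.17]]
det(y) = 0.00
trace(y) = -0.10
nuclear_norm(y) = 2.79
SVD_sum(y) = [[0.35,0.08,-0.60], [-0.07,-0.02,0.12], [0.64,0.15,-1.08]] + [[0.88, -0.13, 0.50], [-0.52, 0.08, -0.29], [-0.55, 0.08, -0.31]] + [[-0.00,-0.00,-0.00],  [-0.0,-0.0,-0.0],  [0.00,0.0,0.00]]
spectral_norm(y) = 1.45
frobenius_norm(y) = 1.97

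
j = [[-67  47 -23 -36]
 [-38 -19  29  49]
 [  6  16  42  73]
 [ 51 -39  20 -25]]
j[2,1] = 16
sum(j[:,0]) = -48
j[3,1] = -39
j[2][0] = 6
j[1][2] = 29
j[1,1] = -19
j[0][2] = -23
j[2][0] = 6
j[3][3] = -25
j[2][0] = 6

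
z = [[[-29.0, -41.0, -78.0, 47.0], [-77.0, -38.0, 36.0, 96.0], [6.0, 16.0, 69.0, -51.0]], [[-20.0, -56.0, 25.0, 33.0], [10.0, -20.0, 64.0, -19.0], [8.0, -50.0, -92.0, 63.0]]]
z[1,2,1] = -50.0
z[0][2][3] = -51.0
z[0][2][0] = 6.0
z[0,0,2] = -78.0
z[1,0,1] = -56.0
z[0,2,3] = -51.0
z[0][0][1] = -41.0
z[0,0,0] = -29.0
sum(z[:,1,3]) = 77.0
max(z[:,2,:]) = 69.0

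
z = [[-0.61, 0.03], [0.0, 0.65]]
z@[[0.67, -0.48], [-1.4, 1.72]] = [[-0.45, 0.34],[-0.91, 1.12]]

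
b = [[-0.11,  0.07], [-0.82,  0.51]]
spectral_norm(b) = 0.97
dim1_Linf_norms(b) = [0.11, 0.82]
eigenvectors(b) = [[-0.53, -0.14],[-0.85, -0.99]]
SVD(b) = [[-0.13, -0.99],[-0.99, 0.13]] @ diag([0.9744219928308853, 0.0013341242393587673]) @ [[0.85,-0.53], [-0.53,-0.85]]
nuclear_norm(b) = 0.98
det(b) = 0.00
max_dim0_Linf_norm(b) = 0.82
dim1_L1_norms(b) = [0.18, 1.33]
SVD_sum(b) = [[-0.11, 0.07], [-0.82, 0.51]] + [[0.00, 0.0],[-0.0, -0.0]]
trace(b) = 0.40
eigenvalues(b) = [0.0, 0.4]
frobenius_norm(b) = 0.97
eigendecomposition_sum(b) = [[0.0, -0.0], [0.01, -0.00]] + [[-0.11, 0.07], [-0.83, 0.51]]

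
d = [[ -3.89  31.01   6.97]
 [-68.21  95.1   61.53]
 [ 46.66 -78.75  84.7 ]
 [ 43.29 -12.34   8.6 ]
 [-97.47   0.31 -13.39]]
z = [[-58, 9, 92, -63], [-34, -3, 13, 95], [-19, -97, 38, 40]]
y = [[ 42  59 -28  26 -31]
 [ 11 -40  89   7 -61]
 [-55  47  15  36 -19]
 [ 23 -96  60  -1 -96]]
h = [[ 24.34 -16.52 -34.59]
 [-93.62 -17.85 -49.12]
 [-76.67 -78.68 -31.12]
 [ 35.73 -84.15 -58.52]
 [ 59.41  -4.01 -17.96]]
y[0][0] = 42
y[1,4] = -61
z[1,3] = 95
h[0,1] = -16.52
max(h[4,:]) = 59.41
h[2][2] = -31.12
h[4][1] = -4.01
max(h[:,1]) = -4.01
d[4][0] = -97.47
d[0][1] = 31.01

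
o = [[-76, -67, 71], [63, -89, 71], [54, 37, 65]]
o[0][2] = 71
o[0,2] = 71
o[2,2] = 65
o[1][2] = 71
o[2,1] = 37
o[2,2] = 65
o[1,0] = 63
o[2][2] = 65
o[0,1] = -67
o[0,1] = -67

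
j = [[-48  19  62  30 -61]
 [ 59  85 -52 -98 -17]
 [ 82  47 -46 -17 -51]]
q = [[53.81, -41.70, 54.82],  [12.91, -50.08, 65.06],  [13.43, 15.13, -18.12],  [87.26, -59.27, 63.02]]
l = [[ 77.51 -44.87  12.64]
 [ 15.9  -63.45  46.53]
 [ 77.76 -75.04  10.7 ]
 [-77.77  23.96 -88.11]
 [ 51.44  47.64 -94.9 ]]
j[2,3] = -17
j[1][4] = -17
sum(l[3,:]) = -141.92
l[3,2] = -88.11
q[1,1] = -50.08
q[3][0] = 87.26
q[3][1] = -59.27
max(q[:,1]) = 15.13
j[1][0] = 59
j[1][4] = -17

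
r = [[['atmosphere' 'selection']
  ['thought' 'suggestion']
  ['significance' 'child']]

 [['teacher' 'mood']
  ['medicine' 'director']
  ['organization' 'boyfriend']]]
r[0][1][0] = 'thought'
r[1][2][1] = 'boyfriend'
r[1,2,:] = ['organization', 'boyfriend']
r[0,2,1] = 'child'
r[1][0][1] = 'mood'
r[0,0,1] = 'selection'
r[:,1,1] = ['suggestion', 'director']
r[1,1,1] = 'director'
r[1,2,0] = 'organization'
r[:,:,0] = [['atmosphere', 'thought', 'significance'], ['teacher', 'medicine', 'organization']]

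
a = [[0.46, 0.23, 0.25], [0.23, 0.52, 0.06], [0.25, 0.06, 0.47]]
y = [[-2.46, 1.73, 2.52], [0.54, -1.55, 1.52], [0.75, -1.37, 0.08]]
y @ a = [[-0.1, 0.49, 0.67], [0.27, -0.59, 0.76], [0.05, -0.54, 0.14]]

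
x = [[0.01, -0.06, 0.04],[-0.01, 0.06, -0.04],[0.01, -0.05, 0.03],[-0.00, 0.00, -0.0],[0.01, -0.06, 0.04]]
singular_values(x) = [0.14, 0.0, 0.0]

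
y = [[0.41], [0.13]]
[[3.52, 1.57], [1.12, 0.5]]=y @ [[8.58, 3.82]]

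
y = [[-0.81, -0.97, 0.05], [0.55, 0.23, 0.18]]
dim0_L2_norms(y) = [0.98, 1.0, 0.19]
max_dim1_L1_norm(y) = 1.83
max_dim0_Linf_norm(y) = 0.97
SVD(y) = [[-0.92, 0.40], [0.4, 0.92]] @ diag([1.3745053969075438, 0.3131052760207598]) @ [[0.70, 0.71, 0.02], [0.57, -0.57, 0.59]]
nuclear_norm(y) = 1.69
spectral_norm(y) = 1.37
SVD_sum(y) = [[-0.88,-0.90,-0.02], [0.39,0.39,0.01]] + [[0.07,-0.07,0.07], [0.16,-0.16,0.17]]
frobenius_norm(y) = 1.41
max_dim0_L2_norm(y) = 1.0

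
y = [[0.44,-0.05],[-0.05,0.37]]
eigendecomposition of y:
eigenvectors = [[0.89, 0.46], [-0.46, 0.89]]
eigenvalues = [0.47, 0.34]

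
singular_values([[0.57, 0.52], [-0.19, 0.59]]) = [0.85, 0.51]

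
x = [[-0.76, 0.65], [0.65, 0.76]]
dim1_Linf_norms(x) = [0.76, 0.76]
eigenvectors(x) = [[-0.94,-0.35], [0.35,-0.94]]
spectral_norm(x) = 1.00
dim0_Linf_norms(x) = [0.76, 0.76]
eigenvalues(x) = [-1.0, 1.0]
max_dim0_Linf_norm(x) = 0.76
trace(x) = 0.00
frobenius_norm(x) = 1.41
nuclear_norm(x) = 2.00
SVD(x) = [[-0.76, 0.65], [0.65, 0.76]] @ diag([1.0000499987500626, 1.0000499987500624]) @ [[1.0, 0.0], [0.00, 1.00]]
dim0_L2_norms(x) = [1.0, 1.0]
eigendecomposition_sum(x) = [[-0.88, 0.33], [0.33, -0.12]] + [[0.12, 0.33], [0.33, 0.88]]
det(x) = -1.00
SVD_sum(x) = [[-0.76,0.0],[0.65,0.0]] + [[0.00, 0.65], [0.0, 0.76]]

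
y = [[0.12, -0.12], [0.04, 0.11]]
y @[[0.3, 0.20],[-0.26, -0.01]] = [[0.07, 0.03], [-0.02, 0.01]]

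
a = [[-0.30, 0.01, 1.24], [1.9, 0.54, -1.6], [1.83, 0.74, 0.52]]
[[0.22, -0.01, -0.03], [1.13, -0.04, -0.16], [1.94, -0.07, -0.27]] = a @ [[0.51, -0.02, -0.07], [1.16, -0.04, -0.16], [0.29, -0.01, -0.04]]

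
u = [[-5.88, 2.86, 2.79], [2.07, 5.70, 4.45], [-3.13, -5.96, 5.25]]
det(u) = -387.469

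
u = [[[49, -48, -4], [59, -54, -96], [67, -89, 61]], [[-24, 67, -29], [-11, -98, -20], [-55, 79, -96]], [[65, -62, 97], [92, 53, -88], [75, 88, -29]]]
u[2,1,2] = -88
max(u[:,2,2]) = 61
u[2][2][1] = 88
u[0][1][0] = 59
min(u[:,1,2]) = -96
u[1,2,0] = -55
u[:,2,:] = [[67, -89, 61], [-55, 79, -96], [75, 88, -29]]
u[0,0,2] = -4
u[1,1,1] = -98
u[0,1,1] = -54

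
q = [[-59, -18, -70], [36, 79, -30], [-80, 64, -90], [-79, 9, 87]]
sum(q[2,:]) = -106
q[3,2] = 87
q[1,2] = -30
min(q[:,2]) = -90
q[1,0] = 36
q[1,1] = 79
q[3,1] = 9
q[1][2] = -30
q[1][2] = -30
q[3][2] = 87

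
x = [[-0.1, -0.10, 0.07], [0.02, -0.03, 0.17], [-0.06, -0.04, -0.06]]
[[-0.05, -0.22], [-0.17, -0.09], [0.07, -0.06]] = x@[[-0.46, 1.2], [0.28, 0.56], [-0.92, -0.56]]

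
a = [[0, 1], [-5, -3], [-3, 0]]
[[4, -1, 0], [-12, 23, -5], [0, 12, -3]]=a @ [[0, -4, 1], [4, -1, 0]]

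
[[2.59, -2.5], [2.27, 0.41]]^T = [[2.59, 2.27], [-2.50, 0.41]]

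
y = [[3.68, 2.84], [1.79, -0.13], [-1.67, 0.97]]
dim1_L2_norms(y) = [4.65, 1.79, 1.93]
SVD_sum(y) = [[4.01, 2.25], [1.31, 0.73], [-0.86, -0.48]] + [[-0.33,0.59], [0.48,-0.86], [-0.81,1.45]]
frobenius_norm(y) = 5.34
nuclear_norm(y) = 6.99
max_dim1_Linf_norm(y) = 3.68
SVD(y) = [[-0.93, 0.33], [-0.3, -0.48], [0.2, 0.81]] @ diag([4.935298419100779, 2.049787675448693]) @ [[-0.87, -0.49], [-0.49, 0.87]]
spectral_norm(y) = 4.94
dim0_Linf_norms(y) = [3.68, 2.84]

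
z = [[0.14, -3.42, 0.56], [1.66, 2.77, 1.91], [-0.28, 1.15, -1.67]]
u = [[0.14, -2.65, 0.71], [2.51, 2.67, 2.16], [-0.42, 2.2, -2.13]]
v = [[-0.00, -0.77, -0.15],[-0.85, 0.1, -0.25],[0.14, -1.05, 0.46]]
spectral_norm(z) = 4.67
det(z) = -7.10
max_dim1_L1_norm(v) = 1.65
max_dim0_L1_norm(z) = 7.34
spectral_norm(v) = 1.37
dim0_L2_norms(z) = [1.69, 4.55, 2.6]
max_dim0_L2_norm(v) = 1.31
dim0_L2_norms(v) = [0.86, 1.31, 0.54]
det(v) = -0.41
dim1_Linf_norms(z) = [3.42, 2.77, 1.67]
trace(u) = 0.68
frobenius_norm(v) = 1.66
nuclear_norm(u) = 8.81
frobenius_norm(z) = 5.50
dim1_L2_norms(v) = [0.78, 0.89, 1.15]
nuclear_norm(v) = 2.58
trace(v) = 0.56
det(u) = -8.51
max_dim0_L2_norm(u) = 4.36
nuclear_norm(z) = 8.07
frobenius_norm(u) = 5.93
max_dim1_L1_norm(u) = 7.34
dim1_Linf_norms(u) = [2.65, 2.67, 2.2]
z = v + u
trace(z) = 1.24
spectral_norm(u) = 4.61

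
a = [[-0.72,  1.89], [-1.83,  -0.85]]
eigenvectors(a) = [[(0.71+0j), (0.71-0j)],  [-0.02+0.70j, -0.02-0.70j]]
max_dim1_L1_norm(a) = 2.68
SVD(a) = [[-0.72, 0.7], [0.7, 0.72]] @ diag([2.0904563619729455, 1.9472781513401825]) @ [[-0.36,-0.93],[-0.93,0.36]]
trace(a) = -1.57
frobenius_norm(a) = 2.86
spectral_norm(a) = 2.09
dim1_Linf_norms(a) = [1.89, 1.83]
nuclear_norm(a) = 4.04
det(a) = 4.07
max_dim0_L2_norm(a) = 2.07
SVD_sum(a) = [[0.54, 1.4], [-0.52, -1.36]] + [[-1.26,  0.49],  [-1.31,  0.51]]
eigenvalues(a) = [(-0.78+1.86j), (-0.78-1.86j)]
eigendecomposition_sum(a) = [[-0.36+0.94j, (0.94+0.4j)], [(-0.91-0.39j), -0.42+0.92j]] + [[-0.36-0.94j, 0.94-0.40j], [-0.91+0.39j, -0.42-0.92j]]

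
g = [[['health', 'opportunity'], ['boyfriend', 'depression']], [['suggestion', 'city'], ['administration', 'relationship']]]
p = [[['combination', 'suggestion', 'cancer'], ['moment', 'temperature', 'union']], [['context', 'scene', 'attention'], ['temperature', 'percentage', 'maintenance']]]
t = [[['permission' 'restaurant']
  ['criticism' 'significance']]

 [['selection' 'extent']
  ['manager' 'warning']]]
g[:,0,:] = [['health', 'opportunity'], ['suggestion', 'city']]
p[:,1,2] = ['union', 'maintenance']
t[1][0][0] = 'selection'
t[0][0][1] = 'restaurant'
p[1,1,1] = 'percentage'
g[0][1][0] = 'boyfriend'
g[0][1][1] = 'depression'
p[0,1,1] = 'temperature'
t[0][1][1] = 'significance'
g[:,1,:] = [['boyfriend', 'depression'], ['administration', 'relationship']]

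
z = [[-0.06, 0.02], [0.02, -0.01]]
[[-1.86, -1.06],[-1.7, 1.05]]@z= [[0.09,  -0.03], [0.12,  -0.04]]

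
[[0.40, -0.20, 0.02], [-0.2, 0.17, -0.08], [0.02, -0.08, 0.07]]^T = [[0.40, -0.20, 0.02],[-0.20, 0.17, -0.08],[0.02, -0.08, 0.07]]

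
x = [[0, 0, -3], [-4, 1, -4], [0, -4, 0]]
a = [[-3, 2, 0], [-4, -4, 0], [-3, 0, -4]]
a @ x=[[-8, 2, 1], [16, -4, 28], [0, 16, 9]]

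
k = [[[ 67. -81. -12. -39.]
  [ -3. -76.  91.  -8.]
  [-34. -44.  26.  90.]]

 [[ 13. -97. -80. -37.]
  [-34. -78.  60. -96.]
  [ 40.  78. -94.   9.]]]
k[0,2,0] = -34.0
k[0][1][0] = -3.0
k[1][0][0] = 13.0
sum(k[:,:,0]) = 49.0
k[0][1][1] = -76.0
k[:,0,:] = [[67.0, -81.0, -12.0, -39.0], [13.0, -97.0, -80.0, -37.0]]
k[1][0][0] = 13.0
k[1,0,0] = 13.0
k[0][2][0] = -34.0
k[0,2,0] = -34.0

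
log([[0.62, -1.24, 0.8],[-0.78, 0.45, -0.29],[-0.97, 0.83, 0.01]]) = [[-0.03+1.10j, -1.11+2.18j, 0.82-0.60j], [(-0.73+1.12j), -0.07+2.22j, -0.40-0.61j], [-1.05+0.33j, (1.02+0.66j), (-0.88-0.18j)]]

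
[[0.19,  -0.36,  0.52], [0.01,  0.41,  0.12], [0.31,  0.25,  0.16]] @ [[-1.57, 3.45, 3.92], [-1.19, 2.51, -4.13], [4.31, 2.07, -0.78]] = [[2.37, 0.83, 1.83], [0.01, 1.31, -1.75], [-0.09, 2.03, 0.06]]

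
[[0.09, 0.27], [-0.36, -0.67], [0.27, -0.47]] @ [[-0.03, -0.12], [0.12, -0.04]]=[[0.03,  -0.02],[-0.07,  0.07],[-0.06,  -0.01]]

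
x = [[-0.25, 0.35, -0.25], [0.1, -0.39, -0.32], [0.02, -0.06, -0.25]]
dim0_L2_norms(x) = [0.27, 0.53, 0.48]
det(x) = -0.01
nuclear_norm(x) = 1.12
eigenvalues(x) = [-0.56, -0.11, -0.22]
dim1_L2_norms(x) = [0.5, 0.51, 0.26]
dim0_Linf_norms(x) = [0.25, 0.39, 0.32]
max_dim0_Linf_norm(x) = 0.39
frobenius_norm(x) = 0.76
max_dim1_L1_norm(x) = 0.85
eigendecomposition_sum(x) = [[-0.12, 0.34, 0.25], [0.14, -0.37, -0.27], [0.03, -0.09, -0.07]] + [[-0.05, -0.15, 0.42], [-0.02, -0.06, 0.16], [0.0, 0.00, -0.01]] + [[-0.08,0.16,-0.92], [-0.02,0.04,-0.21], [-0.02,0.03,-0.17]]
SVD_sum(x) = [[-0.12, 0.29, 0.10], [0.18, -0.42, -0.14], [0.05, -0.12, -0.04]] + [[-0.12,0.07,-0.35], [-0.06,0.04,-0.18], [-0.07,0.04,-0.20]] + [[-0.01, -0.01, 0.00], [-0.02, -0.01, 0.0], [0.04, 0.02, -0.01]]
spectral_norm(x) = 0.59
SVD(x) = [[-0.55,-0.79,-0.27], [0.80,-0.42,-0.43], [0.23,-0.46,0.86]] @ diag([0.5920783183429965, 0.47500949915777774, 0.048054559180228926]) @ [[0.38,-0.88,-0.29],[0.31,-0.18,0.93],[0.87,0.44,-0.2]]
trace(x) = -0.89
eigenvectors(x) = [[-0.67, 0.93, 0.96], [0.72, 0.36, 0.22], [0.18, -0.02, 0.18]]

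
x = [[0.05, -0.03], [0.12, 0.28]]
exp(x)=[[1.05, -0.04], [0.14, 1.32]]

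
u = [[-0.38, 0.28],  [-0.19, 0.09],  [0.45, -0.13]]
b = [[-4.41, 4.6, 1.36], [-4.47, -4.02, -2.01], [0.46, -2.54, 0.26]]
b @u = [[1.41, -1.00], [1.56, -1.35], [0.42, -0.13]]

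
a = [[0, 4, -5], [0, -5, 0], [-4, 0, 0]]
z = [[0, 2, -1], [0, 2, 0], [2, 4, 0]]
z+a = [[0, 6, -6], [0, -3, 0], [-2, 4, 0]]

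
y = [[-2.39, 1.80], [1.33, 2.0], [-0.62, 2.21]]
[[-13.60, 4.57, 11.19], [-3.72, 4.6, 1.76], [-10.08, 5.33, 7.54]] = y@[[2.86,-0.12,-2.68], [-3.76,2.38,2.66]]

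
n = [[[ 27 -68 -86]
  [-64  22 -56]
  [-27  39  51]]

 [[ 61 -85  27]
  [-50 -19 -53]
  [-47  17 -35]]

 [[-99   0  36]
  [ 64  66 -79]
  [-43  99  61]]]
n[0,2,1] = 39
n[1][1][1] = -19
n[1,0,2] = 27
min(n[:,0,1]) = -85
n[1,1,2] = -53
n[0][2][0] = -27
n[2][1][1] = 66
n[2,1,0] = 64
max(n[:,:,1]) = 99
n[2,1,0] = 64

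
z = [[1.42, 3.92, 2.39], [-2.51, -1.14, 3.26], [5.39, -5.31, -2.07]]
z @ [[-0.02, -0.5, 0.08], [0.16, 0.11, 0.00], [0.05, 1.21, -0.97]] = [[0.72, 2.61, -2.2], [0.03, 5.07, -3.36], [-1.06, -5.78, 2.44]]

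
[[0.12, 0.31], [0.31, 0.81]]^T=[[0.12, 0.31],[0.31, 0.81]]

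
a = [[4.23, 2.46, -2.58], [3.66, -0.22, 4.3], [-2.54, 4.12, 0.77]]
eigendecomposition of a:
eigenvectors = [[0.34,  -0.85,  0.17], [-0.72,  -0.52,  0.73], [0.6,  0.01,  0.67]]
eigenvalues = [-5.56, 5.74, 4.6]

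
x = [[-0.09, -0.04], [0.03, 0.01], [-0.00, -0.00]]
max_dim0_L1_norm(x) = 0.12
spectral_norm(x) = 0.10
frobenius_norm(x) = 0.10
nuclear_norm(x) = 0.11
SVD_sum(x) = [[-0.09, -0.04], [0.03, 0.01], [0.0, 0.0]] + [[0.0, -0.0], [0.0, -0.0], [0.0, 0.00]]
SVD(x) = [[-0.95, 0.30], [0.3, 0.95], [0.0, 0.0]] @ diag([0.1034001071692777, 0.002901350958068796]) @ [[0.92, 0.4], [0.4, -0.92]]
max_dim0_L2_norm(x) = 0.09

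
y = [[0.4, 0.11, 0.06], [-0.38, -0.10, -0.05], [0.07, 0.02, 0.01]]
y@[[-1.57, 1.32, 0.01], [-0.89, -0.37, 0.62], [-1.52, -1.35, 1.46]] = [[-0.82, 0.41, 0.16], [0.76, -0.4, -0.14], [-0.14, 0.07, 0.03]]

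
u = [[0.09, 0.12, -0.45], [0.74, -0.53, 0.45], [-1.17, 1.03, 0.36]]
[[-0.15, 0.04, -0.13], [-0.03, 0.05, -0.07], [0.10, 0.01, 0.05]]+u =[[-0.06, 0.16, -0.58], [0.71, -0.48, 0.38], [-1.07, 1.04, 0.41]]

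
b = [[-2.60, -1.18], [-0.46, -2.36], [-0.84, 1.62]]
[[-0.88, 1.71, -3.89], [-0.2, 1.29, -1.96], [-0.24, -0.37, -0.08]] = b @ [[0.33, -0.45, 1.23], [0.02, -0.46, 0.59]]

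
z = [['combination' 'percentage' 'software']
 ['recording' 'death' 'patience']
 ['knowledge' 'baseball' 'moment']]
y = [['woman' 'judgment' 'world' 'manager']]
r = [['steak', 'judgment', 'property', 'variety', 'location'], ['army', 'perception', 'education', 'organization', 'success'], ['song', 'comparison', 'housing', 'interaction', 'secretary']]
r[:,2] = ['property', 'education', 'housing']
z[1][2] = 'patience'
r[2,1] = 'comparison'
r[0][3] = 'variety'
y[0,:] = ['woman', 'judgment', 'world', 'manager']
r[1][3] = 'organization'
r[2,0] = 'song'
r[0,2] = 'property'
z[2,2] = 'moment'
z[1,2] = 'patience'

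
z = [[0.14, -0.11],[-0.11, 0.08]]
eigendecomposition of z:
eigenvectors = [[0.79, 0.61], [-0.61, 0.79]]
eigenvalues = [0.22, -0.0]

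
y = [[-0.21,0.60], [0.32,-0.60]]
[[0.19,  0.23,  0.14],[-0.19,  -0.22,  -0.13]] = y @ [[0.04, 0.05, 0.03],[0.33, 0.40, 0.24]]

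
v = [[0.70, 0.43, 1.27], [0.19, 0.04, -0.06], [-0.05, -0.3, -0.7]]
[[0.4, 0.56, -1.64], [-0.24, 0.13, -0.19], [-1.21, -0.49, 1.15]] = v @ [[-2.15, -0.03, -0.07],  [4.25, 2.71, -4.18],  [0.06, -0.46, 0.16]]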